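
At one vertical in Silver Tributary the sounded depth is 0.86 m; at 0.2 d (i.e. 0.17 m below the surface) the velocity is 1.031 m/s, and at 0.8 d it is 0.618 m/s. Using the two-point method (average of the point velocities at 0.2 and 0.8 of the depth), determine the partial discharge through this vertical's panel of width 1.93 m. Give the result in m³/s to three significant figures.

v̄ = (1.031 + 0.618) / 2 = 0.8245 m/s
q = v̄ × d × w = 0.8245 × 0.86 × 1.93 = 1.369 m³/s

1.37 m³/s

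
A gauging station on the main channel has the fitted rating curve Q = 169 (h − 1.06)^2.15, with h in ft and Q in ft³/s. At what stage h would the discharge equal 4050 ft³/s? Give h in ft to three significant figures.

5.44 ft

h − h₀ = (Q/C)^(1/b) = (4050/169)^(1/2.15) = 4.382 ft
h = 1.06 + 4.382 = 5.442 ft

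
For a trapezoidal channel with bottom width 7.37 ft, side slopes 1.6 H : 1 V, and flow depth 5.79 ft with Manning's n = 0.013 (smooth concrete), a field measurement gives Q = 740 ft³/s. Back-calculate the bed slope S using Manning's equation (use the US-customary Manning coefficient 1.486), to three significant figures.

0.000921

A = (b + z·y)·y = (7.37 + 1.6×5.79)×5.79 = 96.31 ft²
P = b + 2y√(1+z²) = 7.37 + 2×5.79×√(1+1.6²) = 29.22 ft
R = A/P = 96.31/29.22 = 3.296 ft
S = (Q·n / (1.486·A·R^(2/3)))² = (740×0.013 / (1.486×96.31×2.215))² = 0.0009211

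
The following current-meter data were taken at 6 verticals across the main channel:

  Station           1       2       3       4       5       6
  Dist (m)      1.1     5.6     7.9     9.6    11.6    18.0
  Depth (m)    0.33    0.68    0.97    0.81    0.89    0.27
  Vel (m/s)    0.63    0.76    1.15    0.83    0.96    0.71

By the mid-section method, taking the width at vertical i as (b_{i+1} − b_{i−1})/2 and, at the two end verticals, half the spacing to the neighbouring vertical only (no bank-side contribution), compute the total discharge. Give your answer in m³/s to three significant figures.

9.90 m³/s

w_1 = (5.6 − 1.1)/2 = 2.25 m; q_1 = 0.63 × 0.33 × 2.25 = 0.4678 m³/s
w_2 = (7.9 − 1.1)/2 = 3.4 m; q_2 = 0.76 × 0.68 × 3.4 = 1.757 m³/s
w_3 = (9.6 − 5.6)/2 = 2 m; q_3 = 1.15 × 0.97 × 2 = 2.231 m³/s
w_4 = (11.6 − 7.9)/2 = 1.85 m; q_4 = 0.83 × 0.81 × 1.85 = 1.244 m³/s
w_5 = (18.0 − 9.6)/2 = 4.2 m; q_5 = 0.96 × 0.89 × 4.2 = 3.588 m³/s
w_6 = (18.0 − 11.6)/2 = 3.2 m; q_6 = 0.71 × 0.27 × 3.2 = 0.6134 m³/s
Q = Σ qᵢ = 9.902 m³/s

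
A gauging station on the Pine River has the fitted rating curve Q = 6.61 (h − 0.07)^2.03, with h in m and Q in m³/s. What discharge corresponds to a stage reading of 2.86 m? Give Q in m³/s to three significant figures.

Q = 6.61 × (2.86 − 0.07)^2.03 = 6.61 × 2.79^2.03 = 53.06 m³/s

53.1 m³/s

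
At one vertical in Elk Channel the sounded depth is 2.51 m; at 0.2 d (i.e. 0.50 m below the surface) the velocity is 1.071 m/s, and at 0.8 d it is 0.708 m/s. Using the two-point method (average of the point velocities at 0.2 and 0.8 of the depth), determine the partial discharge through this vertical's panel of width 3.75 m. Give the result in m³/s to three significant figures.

8.37 m³/s

v̄ = (1.071 + 0.708) / 2 = 0.8895 m/s
q = v̄ × d × w = 0.8895 × 2.51 × 3.75 = 8.372 m³/s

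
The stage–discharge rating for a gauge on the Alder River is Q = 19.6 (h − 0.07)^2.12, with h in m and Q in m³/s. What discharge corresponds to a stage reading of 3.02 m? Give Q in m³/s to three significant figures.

194 m³/s

Q = 19.6 × (3.02 − 0.07)^2.12 = 19.6 × 2.95^2.12 = 194.2 m³/s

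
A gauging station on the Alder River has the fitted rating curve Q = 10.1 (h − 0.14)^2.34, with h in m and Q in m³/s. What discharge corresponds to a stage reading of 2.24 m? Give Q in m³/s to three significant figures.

57.3 m³/s

Q = 10.1 × (2.24 − 0.14)^2.34 = 10.1 × 2.1^2.34 = 57.32 m³/s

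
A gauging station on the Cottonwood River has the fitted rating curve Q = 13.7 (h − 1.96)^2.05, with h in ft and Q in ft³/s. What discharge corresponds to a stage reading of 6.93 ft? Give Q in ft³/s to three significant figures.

Q = 13.7 × (6.93 − 1.96)^2.05 = 13.7 × 4.97^2.05 = 366.6 ft³/s

367 ft³/s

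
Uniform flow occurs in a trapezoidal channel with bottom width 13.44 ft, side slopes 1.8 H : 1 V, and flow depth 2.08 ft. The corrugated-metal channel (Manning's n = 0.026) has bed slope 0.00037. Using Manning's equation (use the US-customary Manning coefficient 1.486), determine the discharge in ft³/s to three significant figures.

A = (b + z·y)·y = (13.44 + 1.8×2.08)×2.08 = 35.74 ft²
P = b + 2y√(1+z²) = 13.44 + 2×2.08×√(1+1.8²) = 22.01 ft
R = A/P = 35.74/22.01 = 1.624 ft
Q = (1.486/n)·A·R^(2/3)·S^(1/2) = (1.486/0.026) × 35.74 × 1.624^(2/3) × 0.00037^(1/2) = 54.30 ft³/s

54.3 ft³/s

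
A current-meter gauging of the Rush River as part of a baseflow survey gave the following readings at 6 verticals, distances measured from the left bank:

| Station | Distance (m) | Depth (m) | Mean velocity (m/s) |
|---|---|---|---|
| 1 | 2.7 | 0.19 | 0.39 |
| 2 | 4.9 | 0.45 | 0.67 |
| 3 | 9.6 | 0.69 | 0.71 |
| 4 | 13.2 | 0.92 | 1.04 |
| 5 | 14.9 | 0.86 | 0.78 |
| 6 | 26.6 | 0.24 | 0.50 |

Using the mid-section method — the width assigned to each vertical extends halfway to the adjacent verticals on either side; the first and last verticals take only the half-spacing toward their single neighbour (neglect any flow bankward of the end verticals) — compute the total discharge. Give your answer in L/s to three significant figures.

w_1 = (4.9 − 2.7)/2 = 1.1 m; q_1 = 0.39 × 0.19 × 1.1 = 0.08151 m³/s
w_2 = (9.6 − 2.7)/2 = 3.45 m; q_2 = 0.67 × 0.45 × 3.45 = 1.040 m³/s
w_3 = (13.2 − 4.9)/2 = 4.15 m; q_3 = 0.71 × 0.69 × 4.15 = 2.033 m³/s
w_4 = (14.9 − 9.6)/2 = 2.65 m; q_4 = 1.04 × 0.92 × 2.65 = 2.536 m³/s
w_5 = (26.6 − 13.2)/2 = 6.7 m; q_5 = 0.78 × 0.86 × 6.7 = 4.494 m³/s
w_6 = (26.6 − 14.9)/2 = 5.85 m; q_6 = 0.50 × 0.24 × 5.85 = 0.7020 m³/s
Q = Σ qᵢ = 10.89 m³/s
= 10.89 × 1000 = 10890 L/s

10900 L/s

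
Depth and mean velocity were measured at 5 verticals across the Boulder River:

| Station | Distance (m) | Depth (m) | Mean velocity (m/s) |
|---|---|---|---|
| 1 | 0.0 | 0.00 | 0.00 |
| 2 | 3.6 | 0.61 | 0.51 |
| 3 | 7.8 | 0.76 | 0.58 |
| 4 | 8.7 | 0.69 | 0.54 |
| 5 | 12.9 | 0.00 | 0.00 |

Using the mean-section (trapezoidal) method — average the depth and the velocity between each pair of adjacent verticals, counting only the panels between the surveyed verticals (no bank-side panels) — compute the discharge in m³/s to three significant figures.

Panel 1-2: Δb = 3.6 m, d̄ = (0.00+0.61)/2 = 0.305, v̄ = (0.00+0.51)/2 = 0.255 → q = 3.6×0.305×0.255 = 0.2800 m³/s
Panel 2-3: Δb = 4.2 m, d̄ = (0.61+0.76)/2 = 0.685, v̄ = (0.51+0.58)/2 = 0.545 → q = 4.2×0.685×0.545 = 1.568 m³/s
Panel 3-4: Δb = 0.9 m, d̄ = (0.76+0.69)/2 = 0.725, v̄ = (0.58+0.54)/2 = 0.56 → q = 0.9×0.725×0.56 = 0.3654 m³/s
Panel 4-5: Δb = 4.2 m, d̄ = (0.69+0.00)/2 = 0.345, v̄ = (0.54+0.00)/2 = 0.27 → q = 4.2×0.345×0.27 = 0.3912 m³/s
Q = Σ q = 2.605 m³/s

2.60 m³/s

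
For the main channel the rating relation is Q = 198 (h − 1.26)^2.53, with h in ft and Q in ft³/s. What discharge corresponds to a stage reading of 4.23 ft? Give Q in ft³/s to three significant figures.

3110 ft³/s

Q = 198 × (4.23 − 1.26)^2.53 = 198 × 2.97^2.53 = 3110 ft³/s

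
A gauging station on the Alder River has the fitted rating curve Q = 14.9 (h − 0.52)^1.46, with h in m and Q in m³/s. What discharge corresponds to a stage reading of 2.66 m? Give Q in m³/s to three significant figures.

45.2 m³/s

Q = 14.9 × (2.66 − 0.52)^1.46 = 14.9 × 2.14^1.46 = 45.25 m³/s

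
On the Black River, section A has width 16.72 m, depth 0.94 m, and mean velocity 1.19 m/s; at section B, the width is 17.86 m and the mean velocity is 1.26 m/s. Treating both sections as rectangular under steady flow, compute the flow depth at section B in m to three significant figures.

Q = A₁V₁ = (16.72×0.94) × 1.19 = 18.70 m³/s
d₂ = Q/(b₂ V₂) = 18.70/(17.86×1.26) = 0.8311 m

0.831 m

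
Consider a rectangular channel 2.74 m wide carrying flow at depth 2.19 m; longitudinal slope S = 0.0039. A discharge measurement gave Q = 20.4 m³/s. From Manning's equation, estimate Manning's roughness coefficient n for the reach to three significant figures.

0.0164

A = b·y = 2.74 × 2.19 = 6.001 m²
P = b + 2y = 2.74 + 2×2.19 = 7.120 m
R = A/P = 6.001/7.120 = 0.8428 m
n = (1/Q)·A·R^(2/3)·S^(1/2) = (1/20.4) × 6.001 × 0.8922 × 0.06245 = 0.01639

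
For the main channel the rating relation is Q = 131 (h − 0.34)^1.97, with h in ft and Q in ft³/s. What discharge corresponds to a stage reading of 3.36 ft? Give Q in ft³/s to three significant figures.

Q = 131 × (3.36 − 0.34)^1.97 = 131 × 3.02^1.97 = 1156 ft³/s

1160 ft³/s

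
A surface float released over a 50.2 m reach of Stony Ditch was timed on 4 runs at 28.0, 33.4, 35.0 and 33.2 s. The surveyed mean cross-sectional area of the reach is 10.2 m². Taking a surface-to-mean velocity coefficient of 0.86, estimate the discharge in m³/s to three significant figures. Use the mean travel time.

t̄ = (28.0 + 33.4 + 35.0 + 33.2) / 4 = 32.4 s
v_surface = L / t̄ = 50.2 / 32.4 = 1.549 m/s
v_mean = 0.86 × 1.549 = 1.332 m/s
Q = A × v_mean = 10.2 × 1.332 = 13.59 m³/s

13.6 m³/s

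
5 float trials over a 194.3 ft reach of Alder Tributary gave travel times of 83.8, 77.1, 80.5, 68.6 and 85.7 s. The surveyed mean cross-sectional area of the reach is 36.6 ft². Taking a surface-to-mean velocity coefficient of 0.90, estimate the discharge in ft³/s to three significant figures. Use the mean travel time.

t̄ = (83.8 + 77.1 + 80.5 + 68.6 + 85.7) / 5 = 79.14 s
v_surface = L / t̄ = 194.3 / 79.14 = 2.455 ft/s
v_mean = 0.90 × 2.455 = 2.210 ft/s
Q = A × v_mean = 36.6 × 2.210 = 80.87 ft³/s

80.9 ft³/s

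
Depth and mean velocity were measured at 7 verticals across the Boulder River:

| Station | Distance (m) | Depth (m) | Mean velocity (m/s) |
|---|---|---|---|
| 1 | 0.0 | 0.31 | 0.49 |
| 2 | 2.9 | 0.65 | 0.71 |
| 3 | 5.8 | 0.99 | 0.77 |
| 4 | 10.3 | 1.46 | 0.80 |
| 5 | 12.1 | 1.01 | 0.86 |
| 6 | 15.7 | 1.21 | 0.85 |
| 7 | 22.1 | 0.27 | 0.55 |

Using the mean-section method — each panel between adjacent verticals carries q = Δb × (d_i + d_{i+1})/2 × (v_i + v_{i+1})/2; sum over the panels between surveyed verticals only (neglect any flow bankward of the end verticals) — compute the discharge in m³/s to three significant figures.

15.5 m³/s

Panel 1-2: Δb = 2.9 m, d̄ = (0.31+0.65)/2 = 0.48, v̄ = (0.49+0.71)/2 = 0.6 → q = 2.9×0.48×0.6 = 0.8352 m³/s
Panel 2-3: Δb = 2.9 m, d̄ = (0.65+0.99)/2 = 0.82, v̄ = (0.71+0.77)/2 = 0.74 → q = 2.9×0.82×0.74 = 1.760 m³/s
Panel 3-4: Δb = 4.5 m, d̄ = (0.99+1.46)/2 = 1.225, v̄ = (0.77+0.80)/2 = 0.785 → q = 4.5×1.225×0.785 = 4.327 m³/s
Panel 4-5: Δb = 1.8 m, d̄ = (1.46+1.01)/2 = 1.235, v̄ = (0.80+0.86)/2 = 0.83 → q = 1.8×1.235×0.83 = 1.845 m³/s
Panel 5-6: Δb = 3.6 m, d̄ = (1.01+1.21)/2 = 1.11, v̄ = (0.86+0.85)/2 = 0.855 → q = 3.6×1.11×0.855 = 3.417 m³/s
Panel 6-7: Δb = 6.4 m, d̄ = (1.21+0.27)/2 = 0.74, v̄ = (0.85+0.55)/2 = 0.7 → q = 6.4×0.74×0.7 = 3.315 m³/s
Q = Σ q = 15.50 m³/s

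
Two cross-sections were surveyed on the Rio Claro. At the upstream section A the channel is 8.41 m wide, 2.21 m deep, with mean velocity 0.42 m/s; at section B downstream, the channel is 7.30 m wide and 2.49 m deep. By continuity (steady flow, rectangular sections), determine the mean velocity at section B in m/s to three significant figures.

Q = A₁V₁ = (8.41×2.21) × 0.42 = 7.806 m³/s
A₂ = 7.30 × 2.49 = 18.18 m²
V₂ = Q/A₂ = 7.806/18.18 = 0.4295 m/s

0.429 m/s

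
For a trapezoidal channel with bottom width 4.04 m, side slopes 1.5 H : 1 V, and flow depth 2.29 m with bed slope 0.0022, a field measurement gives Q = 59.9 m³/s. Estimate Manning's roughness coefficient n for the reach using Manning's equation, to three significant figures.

A = (b + z·y)·y = (4.04 + 1.5×2.29)×2.29 = 17.12 m²
P = b + 2y√(1+z²) = 4.04 + 2×2.29×√(1+1.5²) = 12.30 m
R = A/P = 17.12/12.30 = 1.392 m
n = (1/Q)·A·R^(2/3)·S^(1/2) = (1/59.9) × 17.12 × 1.247 × 0.04690 = 0.01671

0.0167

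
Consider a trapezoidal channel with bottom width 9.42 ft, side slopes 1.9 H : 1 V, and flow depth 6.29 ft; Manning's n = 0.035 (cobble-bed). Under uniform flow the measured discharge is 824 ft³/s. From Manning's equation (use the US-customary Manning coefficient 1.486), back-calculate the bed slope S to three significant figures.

A = (b + z·y)·y = (9.42 + 1.9×6.29)×6.29 = 134.4 ft²
P = b + 2y√(1+z²) = 9.42 + 2×6.29×√(1+1.9²) = 36.43 ft
R = A/P = 134.4/36.43 = 3.690 ft
S = (Q·n / (1.486·A·R^(2/3)))² = (824×0.035 / (1.486×134.4×2.388))² = 0.003656

0.00366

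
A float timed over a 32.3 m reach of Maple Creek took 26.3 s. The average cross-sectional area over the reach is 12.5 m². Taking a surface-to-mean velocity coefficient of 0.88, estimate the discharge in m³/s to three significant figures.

13.5 m³/s

v_surface = L / t̄ = 32.3 / 26.3 = 1.228 m/s
v_mean = 0.88 × 1.228 = 1.081 m/s
Q = A × v_mean = 12.5 × 1.081 = 13.51 m³/s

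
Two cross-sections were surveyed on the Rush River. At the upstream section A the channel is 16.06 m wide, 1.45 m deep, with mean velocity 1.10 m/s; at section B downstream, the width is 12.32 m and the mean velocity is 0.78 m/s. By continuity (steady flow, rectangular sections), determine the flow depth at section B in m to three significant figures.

2.67 m

Q = A₁V₁ = (16.06×1.45) × 1.10 = 25.62 m³/s
d₂ = Q/(b₂ V₂) = 25.62/(12.32×0.78) = 2.666 m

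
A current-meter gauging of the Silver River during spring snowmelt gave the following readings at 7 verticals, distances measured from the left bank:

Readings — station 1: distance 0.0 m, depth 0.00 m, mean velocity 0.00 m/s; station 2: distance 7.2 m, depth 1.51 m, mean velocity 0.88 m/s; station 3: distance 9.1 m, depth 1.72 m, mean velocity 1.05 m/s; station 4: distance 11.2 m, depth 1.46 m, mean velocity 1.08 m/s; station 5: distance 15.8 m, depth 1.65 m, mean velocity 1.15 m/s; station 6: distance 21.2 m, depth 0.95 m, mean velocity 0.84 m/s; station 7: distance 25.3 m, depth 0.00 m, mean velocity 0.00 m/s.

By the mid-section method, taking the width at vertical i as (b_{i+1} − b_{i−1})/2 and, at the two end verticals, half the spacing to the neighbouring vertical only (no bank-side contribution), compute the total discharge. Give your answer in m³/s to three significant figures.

w_2 = (9.1 − 0.0)/2 = 4.55 m; q_2 = 0.88 × 1.51 × 4.55 = 6.046 m³/s
w_3 = (11.2 − 7.2)/2 = 2 m; q_3 = 1.05 × 1.72 × 2 = 3.612 m³/s
w_4 = (15.8 − 9.1)/2 = 3.35 m; q_4 = 1.08 × 1.46 × 3.35 = 5.282 m³/s
w_5 = (21.2 − 11.2)/2 = 5 m; q_5 = 1.15 × 1.65 × 5 = 9.488 m³/s
w_6 = (25.3 − 15.8)/2 = 4.75 m; q_6 = 0.84 × 0.95 × 4.75 = 3.791 m³/s
Stations 1, 7 contribute zero (depth or velocity is 0).
Q = Σ qᵢ = 28.22 m³/s

28.2 m³/s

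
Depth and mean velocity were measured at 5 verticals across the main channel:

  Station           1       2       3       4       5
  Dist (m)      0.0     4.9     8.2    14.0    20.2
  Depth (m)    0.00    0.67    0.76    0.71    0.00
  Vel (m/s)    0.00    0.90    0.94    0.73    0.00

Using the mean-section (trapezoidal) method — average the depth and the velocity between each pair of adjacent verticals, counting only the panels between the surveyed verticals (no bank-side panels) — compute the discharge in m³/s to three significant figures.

7.27 m³/s

Panel 1-2: Δb = 4.9 m, d̄ = (0.00+0.67)/2 = 0.335, v̄ = (0.00+0.90)/2 = 0.45 → q = 4.9×0.335×0.45 = 0.7387 m³/s
Panel 2-3: Δb = 3.3 m, d̄ = (0.67+0.76)/2 = 0.715, v̄ = (0.90+0.94)/2 = 0.92 → q = 3.3×0.715×0.92 = 2.171 m³/s
Panel 3-4: Δb = 5.8 m, d̄ = (0.76+0.71)/2 = 0.735, v̄ = (0.94+0.73)/2 = 0.835 → q = 5.8×0.735×0.835 = 3.560 m³/s
Panel 4-5: Δb = 6.2 m, d̄ = (0.71+0.00)/2 = 0.355, v̄ = (0.73+0.00)/2 = 0.365 → q = 6.2×0.355×0.365 = 0.8034 m³/s
Q = Σ q = 7.272 m³/s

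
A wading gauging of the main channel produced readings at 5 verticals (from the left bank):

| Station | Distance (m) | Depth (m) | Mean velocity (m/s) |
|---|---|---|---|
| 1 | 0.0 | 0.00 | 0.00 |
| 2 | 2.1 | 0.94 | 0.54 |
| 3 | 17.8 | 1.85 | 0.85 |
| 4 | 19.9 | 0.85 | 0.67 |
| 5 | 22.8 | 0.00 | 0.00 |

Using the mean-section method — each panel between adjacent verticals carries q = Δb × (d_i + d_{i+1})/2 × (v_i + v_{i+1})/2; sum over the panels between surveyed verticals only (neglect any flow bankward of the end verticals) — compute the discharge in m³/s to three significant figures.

Panel 1-2: Δb = 2.1 m, d̄ = (0.00+0.94)/2 = 0.47, v̄ = (0.00+0.54)/2 = 0.27 → q = 2.1×0.47×0.27 = 0.2665 m³/s
Panel 2-3: Δb = 15.7 m, d̄ = (0.94+1.85)/2 = 1.395, v̄ = (0.54+0.85)/2 = 0.695 → q = 15.7×1.395×0.695 = 15.22 m³/s
Panel 3-4: Δb = 2.1 m, d̄ = (1.85+0.85)/2 = 1.35, v̄ = (0.85+0.67)/2 = 0.76 → q = 2.1×1.35×0.76 = 2.155 m³/s
Panel 4-5: Δb = 2.9 m, d̄ = (0.85+0.00)/2 = 0.425, v̄ = (0.67+0.00)/2 = 0.335 → q = 2.9×0.425×0.335 = 0.4129 m³/s
Q = Σ q = 18.06 m³/s

18.1 m³/s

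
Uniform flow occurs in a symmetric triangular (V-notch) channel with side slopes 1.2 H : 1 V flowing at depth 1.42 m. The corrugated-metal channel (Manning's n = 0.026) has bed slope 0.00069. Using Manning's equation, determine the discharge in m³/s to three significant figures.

1.63 m³/s

A = z·y² = 1.2×1.42² = 2.420 m²
P = 2y√(1+z²) = 2×1.42×√(1+1.2²) = 4.436 m
R = A/P = 2.420/4.436 = 0.5454 m
Q = (1/n)·A·R^(2/3)·S^(1/2) = (1/0.026) × 2.420 × 0.5454^(2/3) × 0.00069^(1/2) = 1.632 m³/s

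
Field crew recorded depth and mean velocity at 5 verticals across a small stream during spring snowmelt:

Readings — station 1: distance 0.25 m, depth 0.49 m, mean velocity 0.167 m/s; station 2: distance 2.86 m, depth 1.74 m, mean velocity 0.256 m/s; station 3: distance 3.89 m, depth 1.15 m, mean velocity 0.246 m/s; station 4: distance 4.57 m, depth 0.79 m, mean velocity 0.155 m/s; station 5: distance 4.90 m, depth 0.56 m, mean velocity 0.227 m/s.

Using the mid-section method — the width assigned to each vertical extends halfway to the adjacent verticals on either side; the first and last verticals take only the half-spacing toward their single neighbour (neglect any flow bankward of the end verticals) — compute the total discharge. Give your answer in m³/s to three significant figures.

1.24 m³/s

w_1 = (2.86 − 0.25)/2 = 1.305 m; q_1 = 0.167 × 0.49 × 1.305 = 0.1068 m³/s
w_2 = (3.89 − 0.25)/2 = 1.82 m; q_2 = 0.256 × 1.74 × 1.82 = 0.8107 m³/s
w_3 = (4.57 − 2.86)/2 = 0.855 m; q_3 = 0.246 × 1.15 × 0.855 = 0.2419 m³/s
w_4 = (4.90 − 3.89)/2 = 0.505 m; q_4 = 0.155 × 0.79 × 0.505 = 0.06184 m³/s
w_5 = (4.90 − 4.57)/2 = 0.165 m; q_5 = 0.227 × 0.56 × 0.165 = 0.02097 m³/s
Q = Σ qᵢ = 1.242 m³/s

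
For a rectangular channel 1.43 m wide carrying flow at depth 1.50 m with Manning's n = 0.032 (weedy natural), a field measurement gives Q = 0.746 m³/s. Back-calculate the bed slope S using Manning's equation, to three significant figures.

0.000326

A = b·y = 1.43 × 1.50 = 2.145 m²
P = b + 2y = 1.43 + 2×1.50 = 4.430 m
R = A/P = 2.145/4.430 = 0.4842 m
S = (Q·n / (1·A·R^(2/3)))² = (0.746×0.032 / (1×2.145×0.6166))² = 0.0003258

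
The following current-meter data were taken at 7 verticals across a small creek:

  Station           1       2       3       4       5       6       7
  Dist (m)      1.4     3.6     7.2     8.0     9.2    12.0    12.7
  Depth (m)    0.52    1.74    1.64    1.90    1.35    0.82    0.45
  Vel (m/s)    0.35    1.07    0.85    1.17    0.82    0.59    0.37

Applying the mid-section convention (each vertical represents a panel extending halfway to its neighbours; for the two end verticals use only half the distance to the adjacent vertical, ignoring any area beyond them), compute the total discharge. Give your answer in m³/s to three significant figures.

14.0 m³/s

w_1 = (3.6 − 1.4)/2 = 1.1 m; q_1 = 0.35 × 0.52 × 1.1 = 0.2002 m³/s
w_2 = (7.2 − 1.4)/2 = 2.9 m; q_2 = 1.07 × 1.74 × 2.9 = 5.399 m³/s
w_3 = (8.0 − 3.6)/2 = 2.2 m; q_3 = 0.85 × 1.64 × 2.2 = 3.067 m³/s
w_4 = (9.2 − 7.2)/2 = 1 m; q_4 = 1.17 × 1.90 × 1 = 2.223 m³/s
w_5 = (12.0 − 8.0)/2 = 2 m; q_5 = 0.82 × 1.35 × 2 = 2.214 m³/s
w_6 = (12.7 − 9.2)/2 = 1.75 m; q_6 = 0.59 × 0.82 × 1.75 = 0.8467 m³/s
w_7 = (12.7 − 12.0)/2 = 0.35 m; q_7 = 0.37 × 0.45 × 0.35 = 0.05828 m³/s
Q = Σ qᵢ = 14.01 m³/s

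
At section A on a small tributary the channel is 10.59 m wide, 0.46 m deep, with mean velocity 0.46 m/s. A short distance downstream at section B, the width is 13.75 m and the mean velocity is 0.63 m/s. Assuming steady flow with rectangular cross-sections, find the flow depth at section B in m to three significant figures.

0.259 m

Q = A₁V₁ = (10.59×0.46) × 0.46 = 2.241 m³/s
d₂ = Q/(b₂ V₂) = 2.241/(13.75×0.63) = 0.2587 m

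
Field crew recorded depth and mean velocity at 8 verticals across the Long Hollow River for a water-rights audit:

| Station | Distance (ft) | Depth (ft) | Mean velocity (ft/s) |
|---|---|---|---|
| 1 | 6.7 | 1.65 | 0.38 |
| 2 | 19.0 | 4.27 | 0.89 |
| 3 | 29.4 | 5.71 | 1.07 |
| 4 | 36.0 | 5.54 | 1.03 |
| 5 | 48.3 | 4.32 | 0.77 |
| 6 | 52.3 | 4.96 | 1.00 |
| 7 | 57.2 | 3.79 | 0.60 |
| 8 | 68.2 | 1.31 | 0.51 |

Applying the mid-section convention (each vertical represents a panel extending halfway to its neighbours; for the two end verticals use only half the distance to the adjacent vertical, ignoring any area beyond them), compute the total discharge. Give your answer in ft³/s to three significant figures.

w_1 = (19.0 − 6.7)/2 = 6.15 ft; q_1 = 0.38 × 1.65 × 6.15 = 3.856 ft³/s
w_2 = (29.4 − 6.7)/2 = 11.35 ft; q_2 = 0.89 × 4.27 × 11.35 = 43.13 ft³/s
w_3 = (36.0 − 19.0)/2 = 8.5 ft; q_3 = 1.07 × 5.71 × 8.5 = 51.93 ft³/s
w_4 = (48.3 − 29.4)/2 = 9.45 ft; q_4 = 1.03 × 5.54 × 9.45 = 53.92 ft³/s
w_5 = (52.3 − 36.0)/2 = 8.15 ft; q_5 = 0.77 × 4.32 × 8.15 = 27.11 ft³/s
w_6 = (57.2 − 48.3)/2 = 4.45 ft; q_6 = 1.00 × 4.96 × 4.45 = 22.07 ft³/s
w_7 = (68.2 − 52.3)/2 = 7.95 ft; q_7 = 0.60 × 3.79 × 7.95 = 18.08 ft³/s
w_8 = (68.2 − 57.2)/2 = 5.5 ft; q_8 = 0.51 × 1.31 × 5.5 = 3.675 ft³/s
Q = Σ qᵢ = 223.8 ft³/s

224 ft³/s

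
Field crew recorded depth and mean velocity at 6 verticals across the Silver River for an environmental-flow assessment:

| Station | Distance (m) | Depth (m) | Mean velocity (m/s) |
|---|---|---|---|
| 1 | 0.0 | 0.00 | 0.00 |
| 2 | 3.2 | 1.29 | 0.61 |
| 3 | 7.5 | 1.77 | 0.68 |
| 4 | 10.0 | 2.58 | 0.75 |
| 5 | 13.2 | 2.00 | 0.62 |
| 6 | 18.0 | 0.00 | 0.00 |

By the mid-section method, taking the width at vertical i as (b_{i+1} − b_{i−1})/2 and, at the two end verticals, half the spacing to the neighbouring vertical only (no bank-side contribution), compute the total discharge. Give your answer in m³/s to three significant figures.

w_2 = (7.5 − 0.0)/2 = 3.75 m; q_2 = 0.61 × 1.29 × 3.75 = 2.951 m³/s
w_3 = (10.0 − 3.2)/2 = 3.4 m; q_3 = 0.68 × 1.77 × 3.4 = 4.092 m³/s
w_4 = (13.2 − 7.5)/2 = 2.85 m; q_4 = 0.75 × 2.58 × 2.85 = 5.515 m³/s
w_5 = (18.0 − 10.0)/2 = 4 m; q_5 = 0.62 × 2.00 × 4 = 4.960 m³/s
Stations 1, 6 contribute zero (depth or velocity is 0).
Q = Σ qᵢ = 17.52 m³/s

17.5 m³/s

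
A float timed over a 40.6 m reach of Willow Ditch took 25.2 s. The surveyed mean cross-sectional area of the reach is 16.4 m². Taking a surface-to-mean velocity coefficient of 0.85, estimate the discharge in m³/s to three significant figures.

v_surface = L / t̄ = 40.6 / 25.2 = 1.611 m/s
v_mean = 0.85 × 1.611 = 1.369 m/s
Q = A × v_mean = 16.4 × 1.369 = 22.46 m³/s

22.5 m³/s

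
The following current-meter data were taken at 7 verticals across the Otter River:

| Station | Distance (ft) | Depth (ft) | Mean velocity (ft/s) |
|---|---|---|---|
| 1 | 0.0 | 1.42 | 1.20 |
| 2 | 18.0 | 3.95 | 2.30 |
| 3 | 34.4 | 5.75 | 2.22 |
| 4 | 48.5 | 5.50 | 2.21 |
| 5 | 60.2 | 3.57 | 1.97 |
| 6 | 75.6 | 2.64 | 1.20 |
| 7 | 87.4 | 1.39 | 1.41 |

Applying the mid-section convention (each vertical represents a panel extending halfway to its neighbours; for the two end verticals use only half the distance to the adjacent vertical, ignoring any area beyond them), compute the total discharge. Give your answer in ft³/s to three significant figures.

673 ft³/s

w_1 = (18.0 − 0.0)/2 = 9 ft; q_1 = 1.20 × 1.42 × 9 = 15.34 ft³/s
w_2 = (34.4 − 0.0)/2 = 17.2 ft; q_2 = 2.30 × 3.95 × 17.2 = 156.3 ft³/s
w_3 = (48.5 − 18.0)/2 = 15.25 ft; q_3 = 2.22 × 5.75 × 15.25 = 194.7 ft³/s
w_4 = (60.2 − 34.4)/2 = 12.9 ft; q_4 = 2.21 × 5.50 × 12.9 = 156.8 ft³/s
w_5 = (75.6 − 48.5)/2 = 13.55 ft; q_5 = 1.97 × 3.57 × 13.55 = 95.30 ft³/s
w_6 = (87.4 − 60.2)/2 = 13.6 ft; q_6 = 1.20 × 2.64 × 13.6 = 43.08 ft³/s
w_7 = (87.4 − 75.6)/2 = 5.9 ft; q_7 = 1.41 × 1.39 × 5.9 = 11.56 ft³/s
Q = Σ qᵢ = 673.0 ft³/s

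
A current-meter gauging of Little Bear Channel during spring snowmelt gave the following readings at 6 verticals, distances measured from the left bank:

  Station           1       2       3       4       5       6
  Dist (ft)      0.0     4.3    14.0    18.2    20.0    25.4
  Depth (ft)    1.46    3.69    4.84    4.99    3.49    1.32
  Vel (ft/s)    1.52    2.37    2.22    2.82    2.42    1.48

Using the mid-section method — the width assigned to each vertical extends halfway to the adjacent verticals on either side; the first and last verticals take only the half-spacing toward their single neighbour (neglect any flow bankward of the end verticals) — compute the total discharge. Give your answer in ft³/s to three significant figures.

219 ft³/s

w_1 = (4.3 − 0.0)/2 = 2.15 ft; q_1 = 1.52 × 1.46 × 2.15 = 4.771 ft³/s
w_2 = (14.0 − 0.0)/2 = 7 ft; q_2 = 2.37 × 3.69 × 7 = 61.22 ft³/s
w_3 = (18.2 − 4.3)/2 = 6.95 ft; q_3 = 2.22 × 4.84 × 6.95 = 74.68 ft³/s
w_4 = (20.0 − 14.0)/2 = 3 ft; q_4 = 2.82 × 4.99 × 3 = 42.22 ft³/s
w_5 = (25.4 − 18.2)/2 = 3.6 ft; q_5 = 2.42 × 3.49 × 3.6 = 30.40 ft³/s
w_6 = (25.4 − 20.0)/2 = 2.7 ft; q_6 = 1.48 × 1.32 × 2.7 = 5.275 ft³/s
Q = Σ qᵢ = 218.6 ft³/s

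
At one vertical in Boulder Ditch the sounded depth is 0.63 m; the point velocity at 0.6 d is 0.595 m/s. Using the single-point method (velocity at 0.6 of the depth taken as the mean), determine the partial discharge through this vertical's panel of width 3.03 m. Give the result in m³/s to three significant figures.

1.14 m³/s

v̄ = v₀.₆ = 0.595 m/s
q = v̄ × d × w = 0.5950 × 0.63 × 3.03 = 1.136 m³/s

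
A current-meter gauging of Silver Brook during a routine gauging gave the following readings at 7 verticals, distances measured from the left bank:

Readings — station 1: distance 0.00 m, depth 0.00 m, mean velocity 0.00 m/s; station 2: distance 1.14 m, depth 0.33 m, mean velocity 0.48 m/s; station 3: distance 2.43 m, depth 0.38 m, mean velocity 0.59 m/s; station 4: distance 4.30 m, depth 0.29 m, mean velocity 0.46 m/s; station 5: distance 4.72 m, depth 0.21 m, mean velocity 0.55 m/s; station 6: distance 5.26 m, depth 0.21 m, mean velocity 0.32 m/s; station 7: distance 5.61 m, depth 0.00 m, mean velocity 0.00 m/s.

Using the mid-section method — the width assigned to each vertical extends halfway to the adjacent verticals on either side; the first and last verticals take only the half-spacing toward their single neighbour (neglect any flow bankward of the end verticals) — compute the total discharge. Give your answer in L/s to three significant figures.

785 L/s

w_2 = (2.43 − 0.00)/2 = 1.215 m; q_2 = 0.48 × 0.33 × 1.215 = 0.1925 m³/s
w_3 = (4.30 − 1.14)/2 = 1.58 m; q_3 = 0.59 × 0.38 × 1.58 = 0.3542 m³/s
w_4 = (4.72 − 2.43)/2 = 1.145 m; q_4 = 0.46 × 0.29 × 1.145 = 0.1527 m³/s
w_5 = (5.26 − 4.30)/2 = 0.48 m; q_5 = 0.55 × 0.21 × 0.48 = 0.05544 m³/s
w_6 = (5.61 − 4.72)/2 = 0.445 m; q_6 = 0.32 × 0.21 × 0.445 = 0.02990 m³/s
Stations 1, 7 contribute zero (depth or velocity is 0).
Q = Σ qᵢ = 0.7848 m³/s
= 0.7848 × 1000 = 784.8 L/s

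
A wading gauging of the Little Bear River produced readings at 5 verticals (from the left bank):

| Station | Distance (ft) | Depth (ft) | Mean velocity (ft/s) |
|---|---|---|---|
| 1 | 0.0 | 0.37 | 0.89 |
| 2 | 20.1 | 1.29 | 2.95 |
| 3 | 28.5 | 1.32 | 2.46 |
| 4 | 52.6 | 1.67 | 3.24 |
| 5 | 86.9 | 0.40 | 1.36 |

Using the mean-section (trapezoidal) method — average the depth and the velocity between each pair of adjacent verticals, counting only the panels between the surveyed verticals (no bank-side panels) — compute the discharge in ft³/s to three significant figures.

Panel 1-2: Δb = 20.1 ft, d̄ = (0.37+1.29)/2 = 0.83, v̄ = (0.89+2.95)/2 = 1.92 → q = 20.1×0.83×1.92 = 32.03 ft³/s
Panel 2-3: Δb = 8.4 ft, d̄ = (1.29+1.32)/2 = 1.305, v̄ = (2.95+2.46)/2 = 2.705 → q = 8.4×1.305×2.705 = 29.65 ft³/s
Panel 3-4: Δb = 24.1 ft, d̄ = (1.32+1.67)/2 = 1.495, v̄ = (2.46+3.24)/2 = 2.85 → q = 24.1×1.495×2.85 = 102.7 ft³/s
Panel 4-5: Δb = 34.3 ft, d̄ = (1.67+0.40)/2 = 1.035, v̄ = (3.24+1.36)/2 = 2.3 → q = 34.3×1.035×2.3 = 81.65 ft³/s
Q = Σ q = 246.0 ft³/s

246 ft³/s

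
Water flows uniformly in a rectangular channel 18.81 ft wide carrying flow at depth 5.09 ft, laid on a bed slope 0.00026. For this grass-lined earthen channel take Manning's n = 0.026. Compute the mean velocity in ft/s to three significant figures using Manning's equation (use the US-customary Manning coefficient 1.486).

A = b·y = 18.81 × 5.09 = 95.74 ft²
P = b + 2y = 18.81 + 2×5.09 = 28.99 ft
R = A/P = 95.74/28.99 = 3.303 ft
Q = (1.486/n)·A·R^(2/3)·S^(1/2) = (1.486/0.026) × 95.74 × 3.303^(2/3) × 0.00026^(1/2) = 195.7 ft³/s
V = Q/A = 195.7/95.74 = 2.044 ft/s

2.04 ft/s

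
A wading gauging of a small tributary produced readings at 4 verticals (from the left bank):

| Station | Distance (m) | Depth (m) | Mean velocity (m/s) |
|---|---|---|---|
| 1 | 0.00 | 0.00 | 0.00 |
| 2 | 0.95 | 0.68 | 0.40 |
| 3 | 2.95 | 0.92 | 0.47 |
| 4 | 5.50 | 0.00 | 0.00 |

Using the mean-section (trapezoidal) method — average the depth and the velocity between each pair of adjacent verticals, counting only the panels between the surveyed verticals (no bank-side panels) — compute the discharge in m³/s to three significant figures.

Panel 1-2: Δb = 0.95 m, d̄ = (0.00+0.68)/2 = 0.34, v̄ = (0.00+0.40)/2 = 0.2 → q = 0.95×0.34×0.2 = 0.06460 m³/s
Panel 2-3: Δb = 2 m, d̄ = (0.68+0.92)/2 = 0.8, v̄ = (0.40+0.47)/2 = 0.435 → q = 2×0.8×0.435 = 0.6960 m³/s
Panel 3-4: Δb = 2.55 m, d̄ = (0.92+0.00)/2 = 0.46, v̄ = (0.47+0.00)/2 = 0.235 → q = 2.55×0.46×0.235 = 0.2757 m³/s
Q = Σ q = 1.036 m³/s

1.04 m³/s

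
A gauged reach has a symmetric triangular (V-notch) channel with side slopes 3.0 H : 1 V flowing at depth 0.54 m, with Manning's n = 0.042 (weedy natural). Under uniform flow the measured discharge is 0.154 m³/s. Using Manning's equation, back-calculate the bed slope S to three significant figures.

A = z·y² = 3.0×0.54² = 0.8748 m²
P = 2y√(1+z²) = 2×0.54×√(1+3.0²) = 3.415 m
R = A/P = 0.8748/3.415 = 0.2561 m
S = (Q·n / (1·A·R^(2/3)))² = (0.154×0.042 / (1×0.8748×0.4033))² = 0.0003361

0.000336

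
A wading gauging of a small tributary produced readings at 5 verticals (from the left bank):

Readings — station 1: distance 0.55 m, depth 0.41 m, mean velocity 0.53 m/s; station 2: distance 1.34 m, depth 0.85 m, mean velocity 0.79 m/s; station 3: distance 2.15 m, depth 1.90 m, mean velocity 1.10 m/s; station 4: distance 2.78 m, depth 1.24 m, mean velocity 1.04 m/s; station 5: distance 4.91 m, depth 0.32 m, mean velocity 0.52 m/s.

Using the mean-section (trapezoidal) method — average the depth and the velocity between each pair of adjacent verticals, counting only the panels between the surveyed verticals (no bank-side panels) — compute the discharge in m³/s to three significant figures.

3.74 m³/s

Panel 1-2: Δb = 0.79 m, d̄ = (0.41+0.85)/2 = 0.63, v̄ = (0.53+0.79)/2 = 0.66 → q = 0.79×0.63×0.66 = 0.3285 m³/s
Panel 2-3: Δb = 0.81 m, d̄ = (0.85+1.90)/2 = 1.375, v̄ = (0.79+1.10)/2 = 0.945 → q = 0.81×1.375×0.945 = 1.052 m³/s
Panel 3-4: Δb = 0.63 m, d̄ = (1.90+1.24)/2 = 1.57, v̄ = (1.10+1.04)/2 = 1.07 → q = 0.63×1.57×1.07 = 1.058 m³/s
Panel 4-5: Δb = 2.13 m, d̄ = (1.24+0.32)/2 = 0.78, v̄ = (1.04+0.52)/2 = 0.78 → q = 2.13×0.78×0.78 = 1.296 m³/s
Q = Σ q = 3.735 m³/s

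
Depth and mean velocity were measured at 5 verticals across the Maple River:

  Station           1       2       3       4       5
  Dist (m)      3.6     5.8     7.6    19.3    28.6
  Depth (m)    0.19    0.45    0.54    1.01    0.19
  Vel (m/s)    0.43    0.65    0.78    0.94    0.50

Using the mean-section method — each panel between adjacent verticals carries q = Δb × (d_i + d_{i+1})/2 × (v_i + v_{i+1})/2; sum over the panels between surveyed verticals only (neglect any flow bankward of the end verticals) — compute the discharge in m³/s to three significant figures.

Panel 1-2: Δb = 2.2 m, d̄ = (0.19+0.45)/2 = 0.32, v̄ = (0.43+0.65)/2 = 0.54 → q = 2.2×0.32×0.54 = 0.3802 m³/s
Panel 2-3: Δb = 1.8 m, d̄ = (0.45+0.54)/2 = 0.495, v̄ = (0.65+0.78)/2 = 0.715 → q = 1.8×0.495×0.715 = 0.6371 m³/s
Panel 3-4: Δb = 11.7 m, d̄ = (0.54+1.01)/2 = 0.775, v̄ = (0.78+0.94)/2 = 0.86 → q = 11.7×0.775×0.86 = 7.798 m³/s
Panel 4-5: Δb = 9.3 m, d̄ = (1.01+0.19)/2 = 0.6, v̄ = (0.94+0.50)/2 = 0.72 → q = 9.3×0.6×0.72 = 4.018 m³/s
Q = Σ q = 12.83 m³/s

12.8 m³/s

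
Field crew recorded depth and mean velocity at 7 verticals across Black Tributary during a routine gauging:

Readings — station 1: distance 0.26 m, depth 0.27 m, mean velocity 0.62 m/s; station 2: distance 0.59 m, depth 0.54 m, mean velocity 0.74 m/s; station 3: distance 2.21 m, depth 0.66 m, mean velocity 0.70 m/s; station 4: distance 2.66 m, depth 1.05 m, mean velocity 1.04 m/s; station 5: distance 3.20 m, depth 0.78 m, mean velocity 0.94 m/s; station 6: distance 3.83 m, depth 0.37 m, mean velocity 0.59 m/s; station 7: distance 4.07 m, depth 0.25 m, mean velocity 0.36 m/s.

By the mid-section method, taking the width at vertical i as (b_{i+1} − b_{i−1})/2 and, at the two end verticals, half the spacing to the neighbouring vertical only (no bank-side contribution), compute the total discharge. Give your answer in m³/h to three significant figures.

7090 m³/h

w_1 = (0.59 − 0.26)/2 = 0.165 m; q_1 = 0.62 × 0.27 × 0.165 = 0.02762 m³/s
w_2 = (2.21 − 0.26)/2 = 0.975 m; q_2 = 0.74 × 0.54 × 0.975 = 0.3896 m³/s
w_3 = (2.66 − 0.59)/2 = 1.035 m; q_3 = 0.70 × 0.66 × 1.035 = 0.4782 m³/s
w_4 = (3.20 − 2.21)/2 = 0.495 m; q_4 = 1.04 × 1.05 × 0.495 = 0.5405 m³/s
w_5 = (3.83 − 2.66)/2 = 0.585 m; q_5 = 0.94 × 0.78 × 0.585 = 0.4289 m³/s
w_6 = (4.07 − 3.20)/2 = 0.435 m; q_6 = 0.59 × 0.37 × 0.435 = 0.09496 m³/s
w_7 = (4.07 − 3.83)/2 = 0.12 m; q_7 = 0.36 × 0.25 × 0.12 = 0.01080 m³/s
Q = Σ qᵢ = 1.971 m³/s
= 1.971 × 3600 = 7094 m³/h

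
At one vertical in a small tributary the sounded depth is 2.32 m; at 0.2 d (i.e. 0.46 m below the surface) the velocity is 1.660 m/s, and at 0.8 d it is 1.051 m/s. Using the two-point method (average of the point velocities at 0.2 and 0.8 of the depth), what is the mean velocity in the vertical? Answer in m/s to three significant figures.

1.36 m/s

v̄ = (1.660 + 1.051) / 2 = 1.356 m/s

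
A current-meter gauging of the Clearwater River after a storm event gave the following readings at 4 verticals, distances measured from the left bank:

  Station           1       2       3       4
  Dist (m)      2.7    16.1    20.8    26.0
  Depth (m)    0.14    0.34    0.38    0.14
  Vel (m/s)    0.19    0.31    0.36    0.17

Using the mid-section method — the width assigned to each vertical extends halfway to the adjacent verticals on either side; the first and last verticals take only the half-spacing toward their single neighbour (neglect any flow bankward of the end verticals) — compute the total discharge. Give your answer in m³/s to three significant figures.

1.87 m³/s

w_1 = (16.1 − 2.7)/2 = 6.7 m; q_1 = 0.19 × 0.14 × 6.7 = 0.1782 m³/s
w_2 = (20.8 − 2.7)/2 = 9.05 m; q_2 = 0.31 × 0.34 × 9.05 = 0.9539 m³/s
w_3 = (26.0 − 16.1)/2 = 4.95 m; q_3 = 0.36 × 0.38 × 4.95 = 0.6772 m³/s
w_4 = (26.0 − 20.8)/2 = 2.6 m; q_4 = 0.17 × 0.14 × 2.6 = 0.06188 m³/s
Q = Σ qᵢ = 1.871 m³/s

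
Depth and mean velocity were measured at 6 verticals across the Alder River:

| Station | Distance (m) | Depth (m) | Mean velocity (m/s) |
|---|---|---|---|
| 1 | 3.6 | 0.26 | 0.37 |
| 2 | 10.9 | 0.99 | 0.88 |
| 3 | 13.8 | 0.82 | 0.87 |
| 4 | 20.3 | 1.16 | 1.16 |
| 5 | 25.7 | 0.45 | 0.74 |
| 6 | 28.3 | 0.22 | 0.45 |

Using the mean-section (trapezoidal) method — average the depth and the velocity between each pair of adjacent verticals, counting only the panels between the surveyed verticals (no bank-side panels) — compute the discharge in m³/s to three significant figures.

Panel 1-2: Δb = 7.3 m, d̄ = (0.26+0.99)/2 = 0.625, v̄ = (0.37+0.88)/2 = 0.625 → q = 7.3×0.625×0.625 = 2.852 m³/s
Panel 2-3: Δb = 2.9 m, d̄ = (0.99+0.82)/2 = 0.905, v̄ = (0.88+0.87)/2 = 0.875 → q = 2.9×0.905×0.875 = 2.296 m³/s
Panel 3-4: Δb = 6.5 m, d̄ = (0.82+1.16)/2 = 0.99, v̄ = (0.87+1.16)/2 = 1.015 → q = 6.5×0.99×1.015 = 6.532 m³/s
Panel 4-5: Δb = 5.4 m, d̄ = (1.16+0.45)/2 = 0.805, v̄ = (1.16+0.74)/2 = 0.95 → q = 5.4×0.805×0.95 = 4.130 m³/s
Panel 5-6: Δb = 2.6 m, d̄ = (0.45+0.22)/2 = 0.335, v̄ = (0.74+0.45)/2 = 0.595 → q = 2.6×0.335×0.595 = 0.5182 m³/s
Q = Σ q = 16.33 m³/s

16.3 m³/s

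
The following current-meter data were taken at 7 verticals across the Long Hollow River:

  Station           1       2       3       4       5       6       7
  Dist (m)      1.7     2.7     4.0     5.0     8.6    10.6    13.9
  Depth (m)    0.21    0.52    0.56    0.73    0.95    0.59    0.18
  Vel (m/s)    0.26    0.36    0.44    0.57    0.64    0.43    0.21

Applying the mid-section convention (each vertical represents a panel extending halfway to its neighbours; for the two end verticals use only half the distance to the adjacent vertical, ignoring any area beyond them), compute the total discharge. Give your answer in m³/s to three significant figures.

3.92 m³/s

w_1 = (2.7 − 1.7)/2 = 0.5 m; q_1 = 0.26 × 0.21 × 0.5 = 0.02730 m³/s
w_2 = (4.0 − 1.7)/2 = 1.15 m; q_2 = 0.36 × 0.52 × 1.15 = 0.2153 m³/s
w_3 = (5.0 − 2.7)/2 = 1.15 m; q_3 = 0.44 × 0.56 × 1.15 = 0.2834 m³/s
w_4 = (8.6 − 4.0)/2 = 2.3 m; q_4 = 0.57 × 0.73 × 2.3 = 0.9570 m³/s
w_5 = (10.6 − 5.0)/2 = 2.8 m; q_5 = 0.64 × 0.95 × 2.8 = 1.702 m³/s
w_6 = (13.9 − 8.6)/2 = 2.65 m; q_6 = 0.43 × 0.59 × 2.65 = 0.6723 m³/s
w_7 = (13.9 − 10.6)/2 = 1.65 m; q_7 = 0.21 × 0.18 × 1.65 = 0.06237 m³/s
Q = Σ qᵢ = 3.920 m³/s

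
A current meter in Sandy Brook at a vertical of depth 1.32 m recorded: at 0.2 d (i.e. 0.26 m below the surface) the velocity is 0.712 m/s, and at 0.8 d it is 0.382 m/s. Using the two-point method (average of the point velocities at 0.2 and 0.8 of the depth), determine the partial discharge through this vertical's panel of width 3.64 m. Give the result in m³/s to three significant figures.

v̄ = (0.712 + 0.382) / 2 = 0.5470 m/s
q = v̄ × d × w = 0.5470 × 1.32 × 3.64 = 2.628 m³/s

2.63 m³/s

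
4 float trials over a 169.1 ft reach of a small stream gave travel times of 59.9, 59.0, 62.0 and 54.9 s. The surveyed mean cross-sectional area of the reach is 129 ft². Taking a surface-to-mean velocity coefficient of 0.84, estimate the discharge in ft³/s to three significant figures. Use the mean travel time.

t̄ = (59.9 + 59.0 + 62.0 + 54.9) / 4 = 58.95 s
v_surface = L / t̄ = 169.1 / 58.95 = 2.869 ft/s
v_mean = 0.84 × 2.869 = 2.410 ft/s
Q = A × v_mean = 129 × 2.410 = 310.8 ft³/s

311 ft³/s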